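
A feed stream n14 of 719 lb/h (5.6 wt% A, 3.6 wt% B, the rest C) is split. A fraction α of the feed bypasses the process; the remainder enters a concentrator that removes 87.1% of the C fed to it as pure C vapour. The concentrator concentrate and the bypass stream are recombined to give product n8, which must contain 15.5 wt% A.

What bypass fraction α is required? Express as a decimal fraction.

All 719×0.056 = 40.264 lb/h of A reaches n8, so n8 = 40.264/0.155 = 259.77 lb/h and vapour = 459.23 lb/h.
The evaporator receives (1−α)·719 of feed at 0.908 C and removes 0.871 of that C:
0.871×0.908×(1−α)×719 = 459.23
(1−α) = 459.23/568.63 = 0.8076;  α = 0.1924.

0.192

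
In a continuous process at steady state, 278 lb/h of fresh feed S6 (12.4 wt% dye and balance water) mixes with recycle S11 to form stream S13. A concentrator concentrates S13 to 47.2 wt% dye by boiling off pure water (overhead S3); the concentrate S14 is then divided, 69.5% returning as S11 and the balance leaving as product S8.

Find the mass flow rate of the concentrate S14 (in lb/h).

Overall dye balance (none leaves overhead): dye in fresh feed = dye in product, i.e. 278×0.124 = (1−0.695)·S14·0.472.
S14 = 34.472/(0.472×0.305) = 239.46 lb/h.

239.5 lb/h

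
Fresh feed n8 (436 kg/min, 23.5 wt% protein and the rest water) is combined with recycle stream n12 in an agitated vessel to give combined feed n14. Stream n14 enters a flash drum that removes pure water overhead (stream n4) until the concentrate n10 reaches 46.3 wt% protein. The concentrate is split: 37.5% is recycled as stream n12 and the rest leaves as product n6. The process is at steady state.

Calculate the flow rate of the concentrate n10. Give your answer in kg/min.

Overall protein balance (none leaves overhead): protein in fresh feed = protein in product, i.e. 436×0.235 = (1−0.375)·n10·0.463.
n10 = 102.46/(0.463×0.625) = 354.07 kg/min.

354.1 kg/min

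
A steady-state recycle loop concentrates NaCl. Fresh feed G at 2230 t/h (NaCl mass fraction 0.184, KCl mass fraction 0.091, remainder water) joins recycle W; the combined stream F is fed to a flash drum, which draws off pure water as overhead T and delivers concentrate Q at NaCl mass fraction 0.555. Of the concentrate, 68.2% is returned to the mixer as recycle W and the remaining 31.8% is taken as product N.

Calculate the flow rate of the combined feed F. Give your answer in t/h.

3816 t/h

Overall NaCl balance (none leaves overhead): NaCl in fresh feed = NaCl in product, i.e. 2230×0.184 = (1−0.682)·Q·0.555.
Q = 410.32/(0.555×0.318) = 2324.9 t/h.
Recycle W = 0.682×2324.9 = 1585.6 t/h.
Combined feed F = 2230 + 1585.6 = 3815.6 t/h.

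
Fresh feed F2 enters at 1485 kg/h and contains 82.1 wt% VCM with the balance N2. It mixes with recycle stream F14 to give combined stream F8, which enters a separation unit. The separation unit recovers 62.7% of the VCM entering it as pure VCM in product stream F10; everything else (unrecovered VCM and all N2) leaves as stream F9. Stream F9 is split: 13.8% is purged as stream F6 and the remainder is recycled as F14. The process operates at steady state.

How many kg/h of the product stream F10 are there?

VCM in F8: m_A = 1485×0.821 + (1−0.138)·(1−0.627)·m_A, so m_A = 1219.2/0.6785 = 1797 kg/h.
Product F10 = 0.627×1797 = 1126.7 kg/h.

1127 kg/h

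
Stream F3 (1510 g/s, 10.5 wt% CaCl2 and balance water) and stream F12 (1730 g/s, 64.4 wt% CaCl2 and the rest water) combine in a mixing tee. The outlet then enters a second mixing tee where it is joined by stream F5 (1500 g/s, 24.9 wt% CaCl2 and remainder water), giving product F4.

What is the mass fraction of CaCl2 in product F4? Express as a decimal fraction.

0.347

Overall, product flow = 4740 g/s.
CaCl2 in = 1510×0.105 + 1730×0.644 + 1500×0.249 = 1646.2 g/s.
CaCl2 fraction in F4 = 0.347.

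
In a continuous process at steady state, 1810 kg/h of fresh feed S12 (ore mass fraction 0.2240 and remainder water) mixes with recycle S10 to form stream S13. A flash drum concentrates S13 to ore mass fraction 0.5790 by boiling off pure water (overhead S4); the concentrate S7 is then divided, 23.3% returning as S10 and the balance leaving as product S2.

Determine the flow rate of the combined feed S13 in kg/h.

2023 kg/h

Overall ore balance (none leaves overhead): ore in fresh feed = ore in product, i.e. 1810×0.224 = (1−0.233)·S7·0.579.
S7 = 405.44/(0.579×0.767) = 912.96 kg/h.
Recycle S10 = 0.233×912.96 = 212.72 kg/h.
Combined feed S13 = 1810 + 212.72 = 2022.7 kg/h.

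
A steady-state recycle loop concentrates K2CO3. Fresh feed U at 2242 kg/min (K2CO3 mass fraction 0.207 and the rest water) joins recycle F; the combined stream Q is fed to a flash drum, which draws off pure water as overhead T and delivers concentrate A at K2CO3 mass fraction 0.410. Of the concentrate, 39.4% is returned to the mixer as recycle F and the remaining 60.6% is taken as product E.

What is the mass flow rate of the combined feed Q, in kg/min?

2978 kg/min

Overall K2CO3 balance (none leaves overhead): K2CO3 in fresh feed = K2CO3 in product, i.e. 2242×0.207 = (1−0.394)·A·0.410.
A = 464.09/(0.410×0.606) = 1867.9 kg/min.
Recycle F = 0.394×1867.9 = 735.95 kg/min.
Combined feed Q = 2242 + 735.95 = 2977.9 kg/min.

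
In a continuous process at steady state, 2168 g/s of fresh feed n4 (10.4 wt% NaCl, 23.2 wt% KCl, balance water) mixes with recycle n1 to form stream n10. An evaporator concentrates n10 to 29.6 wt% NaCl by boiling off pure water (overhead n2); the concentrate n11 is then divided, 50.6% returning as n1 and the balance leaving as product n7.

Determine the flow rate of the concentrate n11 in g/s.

1542 g/s

Overall NaCl balance (none leaves overhead): NaCl in fresh feed = NaCl in product, i.e. 2168×0.104 = (1−0.506)·n11·0.296.
n11 = 225.47/(0.296×0.494) = 1542 g/s.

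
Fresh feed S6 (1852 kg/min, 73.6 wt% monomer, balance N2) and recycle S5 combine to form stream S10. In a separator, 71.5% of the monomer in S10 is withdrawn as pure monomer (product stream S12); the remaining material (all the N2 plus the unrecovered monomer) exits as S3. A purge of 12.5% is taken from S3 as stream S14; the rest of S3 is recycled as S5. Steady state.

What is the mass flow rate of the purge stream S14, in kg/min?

553.6 kg/min

N2 enters only via S6 and leaves only via the purge: 1852×0.264 = 0.125×(N2 in S3), and the separator passes all N2, so N2 in S10 = N2 in S3 = 3911.4 kg/min.
monomer in S10: m_A = 1852×0.736 + (1−0.125)·(1−0.715)·m_A, so m_A = 1363.1/0.7506 = 1815.9 kg/min.
S3 = (1−0.715)×1815.9 + 3911.4 = 4429 kg/min.
Purge S14 = 0.125×4429 = 553.62 kg/min.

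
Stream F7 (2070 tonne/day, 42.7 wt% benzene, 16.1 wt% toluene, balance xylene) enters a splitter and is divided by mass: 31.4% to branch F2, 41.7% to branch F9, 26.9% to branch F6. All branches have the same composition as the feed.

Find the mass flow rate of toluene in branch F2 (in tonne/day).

104.6 tonne/day

Branch F2 total = 0.314×2070 = 649.98 tonne/day.
toluene in F2 = 0.161×649.98 = 104.65 tonne/day.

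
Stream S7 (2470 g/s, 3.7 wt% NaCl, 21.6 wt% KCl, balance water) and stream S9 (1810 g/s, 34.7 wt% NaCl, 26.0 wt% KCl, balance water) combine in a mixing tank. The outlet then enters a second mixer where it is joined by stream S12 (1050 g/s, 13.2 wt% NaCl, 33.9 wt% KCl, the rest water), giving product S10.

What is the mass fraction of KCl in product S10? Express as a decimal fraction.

0.255

Overall, product flow = 5330 g/s.
KCl in = 2470×0.216 + 1810×0.260 + 1050×0.339 = 1360.1 g/s.
KCl fraction in S10 = 0.255.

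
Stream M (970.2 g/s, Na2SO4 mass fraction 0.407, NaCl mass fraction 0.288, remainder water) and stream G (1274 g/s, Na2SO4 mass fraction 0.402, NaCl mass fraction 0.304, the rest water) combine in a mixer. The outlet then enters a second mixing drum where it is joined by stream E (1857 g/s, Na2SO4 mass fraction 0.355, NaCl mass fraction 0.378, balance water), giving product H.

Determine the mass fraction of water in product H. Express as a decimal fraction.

0.284

Overall, product flow = 4101.2 g/s.
water in = 970.2×0.305 + 1274×0.294 + 1857×0.267 = 1166.3 g/s.
water fraction in H = 0.284.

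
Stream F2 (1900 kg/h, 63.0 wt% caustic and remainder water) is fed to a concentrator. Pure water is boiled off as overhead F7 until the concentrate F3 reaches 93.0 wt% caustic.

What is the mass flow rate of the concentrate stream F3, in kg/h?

caustic is conserved: 1900×0.630 = 1197 kg/h all reports to the concentrate.
Concentrate = 1197/(target fraction) = 1287.1 kg/h.

1287 kg/h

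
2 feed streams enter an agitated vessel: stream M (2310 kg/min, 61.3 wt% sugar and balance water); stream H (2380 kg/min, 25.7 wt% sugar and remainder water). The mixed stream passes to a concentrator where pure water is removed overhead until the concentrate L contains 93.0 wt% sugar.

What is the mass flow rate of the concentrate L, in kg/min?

2180 kg/min

sugar entering = 2310×0.613 + 2380×0.257 = 2027.7 kg/min.
All sugar reports to L, so L = 2027.7/0.930 = 2180.3 kg/min.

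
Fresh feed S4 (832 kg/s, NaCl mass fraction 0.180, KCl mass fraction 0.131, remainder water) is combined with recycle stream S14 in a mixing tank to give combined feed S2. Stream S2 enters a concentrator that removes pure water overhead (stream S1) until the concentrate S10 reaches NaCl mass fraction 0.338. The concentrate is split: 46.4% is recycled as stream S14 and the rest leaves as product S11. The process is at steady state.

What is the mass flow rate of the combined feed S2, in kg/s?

1216 kg/s

Overall NaCl balance (none leaves overhead): NaCl in fresh feed = NaCl in product, i.e. 832×0.180 = (1−0.464)·S10·0.338.
S10 = 149.76/(0.338×0.536) = 826.64 kg/s.
Recycle S14 = 0.464×826.64 = 383.56 kg/s.
Combined feed S2 = 832 + 383.56 = 1215.6 kg/s.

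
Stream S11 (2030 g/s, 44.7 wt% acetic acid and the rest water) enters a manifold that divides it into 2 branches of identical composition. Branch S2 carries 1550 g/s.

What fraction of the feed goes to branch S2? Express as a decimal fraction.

Fraction to S2 = 1550/2030 = 0.7635.

0.764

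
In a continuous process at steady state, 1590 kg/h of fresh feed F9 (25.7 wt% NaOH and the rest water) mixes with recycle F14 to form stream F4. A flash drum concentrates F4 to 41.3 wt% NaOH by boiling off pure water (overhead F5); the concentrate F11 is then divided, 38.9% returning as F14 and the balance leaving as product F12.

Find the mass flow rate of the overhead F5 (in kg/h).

600.6 kg/h

Overall NaOH balance (none leaves overhead): NaOH in fresh feed = NaOH in product, i.e. 1590×0.257 = (1−0.389)·F11·0.413.
F11 = 408.63/(0.413×0.611) = 1619.3 kg/h.
Recycle F14 = 0.389×1619.3 = 629.92 kg/h.
Combined feed F4 = 1590 + 629.92 = 2219.9 kg/h.
Overhead F5 = F4 − F11 = 2219.9 − 1619.3 = 600.58 kg/h.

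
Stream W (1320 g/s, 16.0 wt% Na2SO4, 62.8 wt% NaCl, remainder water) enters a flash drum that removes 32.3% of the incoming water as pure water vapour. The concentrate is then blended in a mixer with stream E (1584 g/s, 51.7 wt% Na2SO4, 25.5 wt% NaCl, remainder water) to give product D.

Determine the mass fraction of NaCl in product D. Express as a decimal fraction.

0.4382

Vapour removed = 0.323×0.212×1320 = 90.388 g/s; concentrate = 1229.6 g/s.
NaCl reaching the mixer = 828.96 (from concentrate) + 1584×0.255 = 1232.9 g/s.
Product flow = 1229.6 + 1584 = 2813.6 g/s; NaCl fraction = 0.4382.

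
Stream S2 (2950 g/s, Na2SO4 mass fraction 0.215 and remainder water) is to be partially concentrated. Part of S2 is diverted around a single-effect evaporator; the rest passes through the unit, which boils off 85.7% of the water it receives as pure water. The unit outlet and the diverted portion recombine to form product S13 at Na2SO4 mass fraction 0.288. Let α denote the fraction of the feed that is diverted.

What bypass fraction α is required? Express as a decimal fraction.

0.623

All 2950×0.215 = 634.25 g/s of Na2SO4 reaches S13, so S13 = 634.25/0.288 = 2202.3 g/s and vapour = 747.74 g/s.
The evaporator receives (1−α)·2950 of feed at 0.785 water and removes 0.857 of that water:
0.857×0.785×(1−α)×2950 = 747.74
(1−α) = 747.74/1984.6 = 0.3768;  α = 0.6232.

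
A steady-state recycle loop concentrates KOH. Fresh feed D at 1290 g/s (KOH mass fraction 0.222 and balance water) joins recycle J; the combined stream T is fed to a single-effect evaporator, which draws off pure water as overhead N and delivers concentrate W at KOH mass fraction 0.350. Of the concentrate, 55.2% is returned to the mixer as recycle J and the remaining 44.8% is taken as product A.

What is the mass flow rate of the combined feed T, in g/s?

Overall KOH balance (none leaves overhead): KOH in fresh feed = KOH in product, i.e. 1290×0.222 = (1−0.552)·W·0.350.
W = 286.38/(0.350×0.448) = 1826.4 g/s.
Recycle J = 0.552×1826.4 = 1008.2 g/s.
Combined feed T = 1290 + 1008.2 = 2298.2 g/s.

2298 g/s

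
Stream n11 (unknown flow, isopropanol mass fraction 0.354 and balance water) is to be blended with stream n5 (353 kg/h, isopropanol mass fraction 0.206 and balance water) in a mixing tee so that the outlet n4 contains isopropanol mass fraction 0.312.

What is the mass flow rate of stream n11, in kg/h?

890.9 kg/h

Let n11 be the unknown flow. Total out = 353 + n11.
isopropanol balance: 72.718 + 0.354·n11 = 0.312·(353 + n11)
(0.354 − 0.312)·n11 = 0.312×353 − 72.718 = 37.418
n11 = 37.418 / 0.042 = 890.9 kg/h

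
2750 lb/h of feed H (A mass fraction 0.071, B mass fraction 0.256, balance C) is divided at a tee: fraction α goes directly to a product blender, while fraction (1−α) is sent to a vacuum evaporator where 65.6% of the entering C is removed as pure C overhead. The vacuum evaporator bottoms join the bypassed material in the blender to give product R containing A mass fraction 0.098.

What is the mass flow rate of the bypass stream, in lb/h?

All 2750×0.071 = 195.25 lb/h of A reaches R, so R = 195.25/0.098 = 1992.3 lb/h and vapour = 757.65 lb/h.
The evaporator receives (1−α)·2750 of feed at 0.673 C and removes 0.656 of that C:
0.656×0.673×(1−α)×2750 = 757.65
(1−α) = 757.65/1214.1 = 0.6240;  α = 0.3760.
Bypass flow = 0.3760×2750 = 1033.9 lb/h.

1034 lb/h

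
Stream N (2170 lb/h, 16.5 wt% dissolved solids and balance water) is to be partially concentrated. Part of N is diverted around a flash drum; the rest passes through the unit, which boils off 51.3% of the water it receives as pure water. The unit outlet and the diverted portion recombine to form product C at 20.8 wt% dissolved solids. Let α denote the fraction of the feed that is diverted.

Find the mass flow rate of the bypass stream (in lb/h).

1123 lb/h

All 2170×0.165 = 358.05 lb/h of dissolved solids reaches C, so C = 358.05/0.208 = 1721.4 lb/h and vapour = 448.61 lb/h.
The evaporator receives (1−α)·2170 of feed at 0.835 water and removes 0.513 of that water:
0.513×0.835×(1−α)×2170 = 448.61
(1−α) = 448.61/929.53 = 0.4826;  α = 0.5174.
Bypass flow = 0.5174×2170 = 1122.7 lb/h.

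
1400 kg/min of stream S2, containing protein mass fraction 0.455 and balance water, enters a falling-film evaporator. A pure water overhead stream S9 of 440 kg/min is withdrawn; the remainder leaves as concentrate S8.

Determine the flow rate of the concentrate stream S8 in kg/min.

Concentrate = 1400 − 440 = 960 kg/min.

960 kg/min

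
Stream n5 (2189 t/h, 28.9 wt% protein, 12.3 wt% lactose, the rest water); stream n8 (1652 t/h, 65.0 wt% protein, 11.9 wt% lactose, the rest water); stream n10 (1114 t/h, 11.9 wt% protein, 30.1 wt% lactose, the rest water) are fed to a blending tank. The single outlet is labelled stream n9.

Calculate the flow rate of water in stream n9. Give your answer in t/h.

2315 t/h

water out = water in = 2189×0.588 + 1652×0.231 + 1114×0.580 = 2314.9 t/h.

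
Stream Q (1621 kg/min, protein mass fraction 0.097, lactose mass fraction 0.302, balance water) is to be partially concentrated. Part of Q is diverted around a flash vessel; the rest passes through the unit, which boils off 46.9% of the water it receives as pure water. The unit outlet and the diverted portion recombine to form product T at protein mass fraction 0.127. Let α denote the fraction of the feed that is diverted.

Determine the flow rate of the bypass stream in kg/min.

262.5 kg/min

All 1621×0.097 = 157.24 kg/min of protein reaches T, so T = 157.24/0.127 = 1238.1 kg/min and vapour = 382.91 kg/min.
The evaporator receives (1−α)·1621 of feed at 0.601 water and removes 0.469 of that water:
0.469×0.601×(1−α)×1621 = 382.91
(1−α) = 382.91/456.91 = 0.8381;  α = 0.1619.
Bypass flow = 0.1619×1621 = 262.52 kg/min.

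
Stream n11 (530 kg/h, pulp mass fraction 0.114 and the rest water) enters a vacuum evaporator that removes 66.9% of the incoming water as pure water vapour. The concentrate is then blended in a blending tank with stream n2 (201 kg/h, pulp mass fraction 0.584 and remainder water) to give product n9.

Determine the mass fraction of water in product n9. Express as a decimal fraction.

Vapour removed = 0.669×0.886×530 = 314.15 kg/h; concentrate = 215.85 kg/h.
water reaching the mixer = 155.43 (from concentrate) + 201×0.416 = 239.05 kg/h.
Product flow = 215.85 + 201 = 416.85 kg/h; water fraction = 0.573.

0.573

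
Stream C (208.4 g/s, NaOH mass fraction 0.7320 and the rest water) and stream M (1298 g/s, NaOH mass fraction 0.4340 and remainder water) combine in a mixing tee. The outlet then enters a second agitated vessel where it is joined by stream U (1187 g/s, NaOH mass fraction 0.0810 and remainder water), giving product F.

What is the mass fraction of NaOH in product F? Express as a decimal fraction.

0.3015

Overall, product flow = 2693.4 g/s.
NaOH in = 208.4×0.732 + 1298×0.434 + 1187×0.081 = 812.03 g/s.
NaOH fraction in F = 0.3015.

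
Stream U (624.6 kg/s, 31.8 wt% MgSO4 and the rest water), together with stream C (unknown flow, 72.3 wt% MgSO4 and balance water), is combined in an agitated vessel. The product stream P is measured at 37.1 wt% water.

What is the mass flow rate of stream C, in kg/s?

2066 kg/s

Let C be the unknown flow. Total out = 624.6 + C.
water balance: 425.98 + 0.277·C = 0.371·(624.6 + C)
(0.277 − 0.371)·C = 0.371×624.6 − 425.98 = -194.25
C = -194.25 / -0.094 = 2066.5 kg/s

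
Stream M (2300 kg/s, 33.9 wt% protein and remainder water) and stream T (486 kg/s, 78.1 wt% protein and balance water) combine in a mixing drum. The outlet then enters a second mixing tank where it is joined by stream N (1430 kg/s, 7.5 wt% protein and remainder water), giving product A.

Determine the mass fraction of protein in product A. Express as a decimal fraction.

0.3004

Overall, product flow = 4216 kg/s.
protein in = 2300×0.339 + 486×0.781 + 1430×0.075 = 1266.5 kg/s.
protein fraction in A = 0.3004.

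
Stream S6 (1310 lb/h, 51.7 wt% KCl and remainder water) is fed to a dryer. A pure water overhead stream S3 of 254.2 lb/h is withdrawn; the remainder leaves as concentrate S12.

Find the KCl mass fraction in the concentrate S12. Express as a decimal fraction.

0.641

KCl is not removed: 1310×0.517 = 677.27 lb/h of KCl enters S12.
Concentrate = 1310 − 254.2 = 1055.8 lb/h.
Mass fraction = 677.27/1055.8 = 0.641.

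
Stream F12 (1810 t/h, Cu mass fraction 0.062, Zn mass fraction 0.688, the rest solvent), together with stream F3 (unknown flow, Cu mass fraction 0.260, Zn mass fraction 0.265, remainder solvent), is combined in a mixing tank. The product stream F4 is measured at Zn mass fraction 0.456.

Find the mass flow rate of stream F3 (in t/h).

2199 t/h

Let F3 be the unknown flow. Total out = 1810 + F3.
Zn balance: 1245.3 + 0.265·F3 = 0.456·(1810 + F3)
(0.265 − 0.456)·F3 = 0.456×1810 − 1245.3 = -419.92
F3 = -419.92 / -0.191 = 2198.5 t/h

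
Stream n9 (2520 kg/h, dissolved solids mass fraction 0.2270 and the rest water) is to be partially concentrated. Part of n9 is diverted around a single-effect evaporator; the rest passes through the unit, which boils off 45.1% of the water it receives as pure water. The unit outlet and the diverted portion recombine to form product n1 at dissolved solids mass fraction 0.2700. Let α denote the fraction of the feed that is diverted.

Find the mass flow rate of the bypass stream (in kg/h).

All 2520×0.227 = 572.04 kg/h of dissolved solids reaches n1, so n1 = 572.04/0.270 = 2118.7 kg/h and vapour = 401.33 kg/h.
The evaporator receives (1−α)·2520 of feed at 0.773 water and removes 0.451 of that water:
0.451×0.773×(1−α)×2520 = 401.33
(1−α) = 401.33/878.53 = 0.4568;  α = 0.5432.
Bypass flow = 0.5432×2520 = 1368.8 kg/h.

1369 kg/h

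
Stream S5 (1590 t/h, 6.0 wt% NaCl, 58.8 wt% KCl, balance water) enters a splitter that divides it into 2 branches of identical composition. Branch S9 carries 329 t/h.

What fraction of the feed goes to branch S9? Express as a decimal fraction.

Fraction to S9 = 329/1590 = 0.2069.

0.207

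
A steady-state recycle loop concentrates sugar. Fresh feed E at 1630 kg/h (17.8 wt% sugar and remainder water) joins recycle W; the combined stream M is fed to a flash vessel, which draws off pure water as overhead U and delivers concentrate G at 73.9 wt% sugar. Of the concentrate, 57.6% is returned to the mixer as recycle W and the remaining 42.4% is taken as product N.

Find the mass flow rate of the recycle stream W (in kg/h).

Overall sugar balance (none leaves overhead): sugar in fresh feed = sugar in product, i.e. 1630×0.178 = (1−0.576)·G·0.739.
G = 290.14/(0.739×0.424) = 925.97 kg/h.
Recycle W = 0.576×925.97 = 533.36 kg/h.

533.4 kg/h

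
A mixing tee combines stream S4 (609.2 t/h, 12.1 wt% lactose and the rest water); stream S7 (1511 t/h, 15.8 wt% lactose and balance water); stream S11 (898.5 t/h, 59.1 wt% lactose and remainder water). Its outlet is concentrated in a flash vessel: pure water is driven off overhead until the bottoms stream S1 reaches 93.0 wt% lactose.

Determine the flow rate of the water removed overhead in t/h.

2112 t/h

lactose entering = 609.2×0.121 + 1511×0.158 + 898.5×0.591 = 843.46 t/h.
All lactose reports to S1, so S1 = 843.46/0.930 = 906.95 t/h.
Total feed = 3018.7 t/h; overhead = 3018.7 − 906.95 = 2111.7 t/h.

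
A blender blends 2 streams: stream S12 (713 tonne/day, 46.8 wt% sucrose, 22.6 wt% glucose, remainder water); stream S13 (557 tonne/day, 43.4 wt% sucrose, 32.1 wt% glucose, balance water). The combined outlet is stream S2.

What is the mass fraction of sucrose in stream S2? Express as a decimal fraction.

Total flow out = 713 + 557 = 1270 tonne/day.
sucrose in = 713×0.468 + 557×0.434 = 575.42 tonne/day.
sucrose mass fraction in S2 = 575.42/1270 = 0.453.

0.453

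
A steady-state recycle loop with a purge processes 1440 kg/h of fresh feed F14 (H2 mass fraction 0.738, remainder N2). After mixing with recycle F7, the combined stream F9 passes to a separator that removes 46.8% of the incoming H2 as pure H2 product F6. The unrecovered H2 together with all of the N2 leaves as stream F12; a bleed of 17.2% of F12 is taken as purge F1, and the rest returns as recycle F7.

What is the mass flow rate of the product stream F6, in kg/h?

H2 in F9: m_A = 1440×0.738 + (1−0.172)·(1−0.468)·m_A, so m_A = 1062.7/0.5595 = 1899.4 kg/h.
Product F6 = 0.468×1899.4 = 888.92 kg/h.

888.9 kg/h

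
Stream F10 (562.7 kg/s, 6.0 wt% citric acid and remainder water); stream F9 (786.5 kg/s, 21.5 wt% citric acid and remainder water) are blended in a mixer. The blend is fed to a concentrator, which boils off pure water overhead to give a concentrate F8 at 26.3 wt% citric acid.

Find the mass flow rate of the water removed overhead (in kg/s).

citric acid entering = 562.7×0.060 + 786.5×0.215 = 202.86 kg/s.
All citric acid reports to F8, so F8 = 202.86/0.263 = 771.33 kg/s.
Total feed = 1349.2 kg/s; overhead = 1349.2 − 771.33 = 577.87 kg/s.

577.9 kg/s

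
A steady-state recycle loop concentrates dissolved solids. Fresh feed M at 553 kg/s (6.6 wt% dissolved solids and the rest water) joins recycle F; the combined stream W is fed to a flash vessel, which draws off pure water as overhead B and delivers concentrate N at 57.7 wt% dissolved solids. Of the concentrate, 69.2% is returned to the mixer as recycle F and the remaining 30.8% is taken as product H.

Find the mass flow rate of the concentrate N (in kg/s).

205.4 kg/s

Overall dissolved solids balance (none leaves overhead): dissolved solids in fresh feed = dissolved solids in product, i.e. 553×0.066 = (1−0.692)·N·0.577.
N = 36.498/(0.577×0.308) = 205.37 kg/s.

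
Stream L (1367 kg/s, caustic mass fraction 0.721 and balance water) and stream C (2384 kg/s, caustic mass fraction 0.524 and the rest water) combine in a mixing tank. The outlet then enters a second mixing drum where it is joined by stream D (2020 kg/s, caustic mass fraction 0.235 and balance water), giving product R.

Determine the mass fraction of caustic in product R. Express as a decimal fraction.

0.470

Overall, product flow = 5771 kg/s.
caustic in = 1367×0.721 + 2384×0.524 + 2020×0.235 = 2709.5 kg/s.
caustic fraction in R = 0.470.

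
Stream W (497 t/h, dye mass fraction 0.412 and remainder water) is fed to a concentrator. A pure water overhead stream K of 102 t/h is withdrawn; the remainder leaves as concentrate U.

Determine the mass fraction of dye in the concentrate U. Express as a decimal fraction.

dye is not removed: 497×0.412 = 204.76 t/h of dye enters U.
Concentrate = 497 − 102 = 395 t/h.
Mass fraction = 204.76/395 = 0.518.

0.518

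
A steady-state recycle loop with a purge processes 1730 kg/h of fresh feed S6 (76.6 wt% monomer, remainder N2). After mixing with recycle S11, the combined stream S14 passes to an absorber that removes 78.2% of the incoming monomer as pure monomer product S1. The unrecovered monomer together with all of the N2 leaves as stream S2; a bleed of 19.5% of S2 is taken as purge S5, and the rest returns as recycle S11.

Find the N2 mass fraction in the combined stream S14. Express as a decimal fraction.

0.564

N2 enters only via S6 and leaves only via the purge: 1730×0.234 = 0.195×(N2 in S2), and the absorber passes all N2, so N2 in S14 = N2 in S2 = 2076 kg/h.
monomer in S14: m_A = 1730×0.766 + (1−0.195)·(1−0.782)·m_A, so m_A = 1325.2/0.8245 = 1607.2 kg/h.
S14 = 1607.2 + 2076 = 3683.2 kg/h.
N2 fraction in S14 = 2076/3683.2 = 0.564.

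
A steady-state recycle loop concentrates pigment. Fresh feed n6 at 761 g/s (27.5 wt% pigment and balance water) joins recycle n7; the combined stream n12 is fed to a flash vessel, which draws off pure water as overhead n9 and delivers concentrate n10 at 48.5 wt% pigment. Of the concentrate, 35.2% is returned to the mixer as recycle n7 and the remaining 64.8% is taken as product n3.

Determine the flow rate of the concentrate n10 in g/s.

Overall pigment balance (none leaves overhead): pigment in fresh feed = pigment in product, i.e. 761×0.275 = (1−0.352)·n10·0.485.
n10 = 209.28/(0.485×0.648) = 665.89 g/s.

665.9 g/s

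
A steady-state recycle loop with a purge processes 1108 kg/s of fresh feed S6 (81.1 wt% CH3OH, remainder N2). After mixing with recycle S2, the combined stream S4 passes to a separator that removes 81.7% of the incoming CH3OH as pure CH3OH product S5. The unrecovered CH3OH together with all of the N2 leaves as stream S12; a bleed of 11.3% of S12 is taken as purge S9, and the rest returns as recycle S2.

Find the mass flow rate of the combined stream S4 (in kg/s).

2926 kg/s

N2 enters only via S6 and leaves only via the purge: 1108×0.189 = 0.113×(N2 in S12), and the separator passes all N2, so N2 in S4 = N2 in S12 = 1853.2 kg/s.
CH3OH in S4: m_A = 1108×0.811 + (1−0.113)·(1−0.817)·m_A, so m_A = 898.59/0.8377 = 1072.7 kg/s.
S4 = 1072.7 + 1853.2 = 2925.9 kg/s.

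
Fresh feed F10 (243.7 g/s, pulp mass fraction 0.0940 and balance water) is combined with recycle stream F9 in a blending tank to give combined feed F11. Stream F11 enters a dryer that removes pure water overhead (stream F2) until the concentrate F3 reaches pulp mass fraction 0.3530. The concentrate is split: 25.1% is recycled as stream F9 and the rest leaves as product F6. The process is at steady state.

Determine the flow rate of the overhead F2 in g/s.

178.8 g/s

Overall pulp balance (none leaves overhead): pulp in fresh feed = pulp in product, i.e. 243.7×0.094 = (1−0.251)·F3·0.353.
F3 = 22.908/(0.353×0.749) = 86.642 g/s.
Recycle F9 = 0.251×86.642 = 21.747 g/s.
Combined feed F11 = 243.7 + 21.747 = 265.45 g/s.
Overhead F2 = F11 − F3 = 265.45 − 86.642 = 178.81 g/s.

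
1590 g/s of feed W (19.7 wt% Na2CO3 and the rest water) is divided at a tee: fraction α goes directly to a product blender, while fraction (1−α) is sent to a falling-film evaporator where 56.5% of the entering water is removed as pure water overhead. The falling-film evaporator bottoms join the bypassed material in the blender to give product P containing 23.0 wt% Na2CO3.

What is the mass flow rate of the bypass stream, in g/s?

All 1590×0.197 = 313.23 g/s of Na2CO3 reaches P, so P = 313.23/0.230 = 1361.9 g/s and vapour = 228.13 g/s.
The evaporator receives (1−α)·1590 of feed at 0.803 water and removes 0.565 of that water:
0.565×0.803×(1−α)×1590 = 228.13
(1−α) = 228.13/721.38 = 0.3162;  α = 0.6838.
Bypass flow = 0.6838×1590 = 1087.2 g/s.

1087 g/s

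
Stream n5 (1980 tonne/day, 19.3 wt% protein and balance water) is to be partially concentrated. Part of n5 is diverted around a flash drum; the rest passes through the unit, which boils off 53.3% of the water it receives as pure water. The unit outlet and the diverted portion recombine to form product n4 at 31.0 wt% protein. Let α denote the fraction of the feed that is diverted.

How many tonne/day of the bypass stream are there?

242.6 tonne/day

All 1980×0.193 = 382.14 tonne/day of protein reaches n4, so n4 = 382.14/0.310 = 1232.7 tonne/day and vapour = 747.29 tonne/day.
The evaporator receives (1−α)·1980 of feed at 0.807 water and removes 0.533 of that water:
0.533×0.807×(1−α)×1980 = 747.29
(1−α) = 747.29/851.66 = 0.8775;  α = 0.1225.
Bypass flow = 0.1225×1980 = 242.64 tonne/day.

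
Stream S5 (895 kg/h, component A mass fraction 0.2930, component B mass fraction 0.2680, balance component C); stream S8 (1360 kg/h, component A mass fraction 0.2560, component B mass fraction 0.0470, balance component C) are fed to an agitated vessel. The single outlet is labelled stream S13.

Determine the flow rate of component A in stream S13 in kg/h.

610.4 kg/h

component A out = component A in = 895×0.293 + 1360×0.256 = 610.39 kg/h.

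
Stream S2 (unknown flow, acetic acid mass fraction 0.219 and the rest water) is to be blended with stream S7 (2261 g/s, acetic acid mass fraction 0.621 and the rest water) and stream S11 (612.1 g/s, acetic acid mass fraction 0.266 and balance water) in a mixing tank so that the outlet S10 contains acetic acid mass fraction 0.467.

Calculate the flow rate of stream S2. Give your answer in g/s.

907.9 g/s

Let S2 be the unknown flow. Total out = 2873.1 + S2.
acetic acid balance: 1566.9 + 0.219·S2 = 0.467·(2873.1 + S2)
(0.219 − 0.467)·S2 = 0.467×2873.1 − 1566.9 = -225.16
S2 = -225.16 / -0.248 = 907.91 g/s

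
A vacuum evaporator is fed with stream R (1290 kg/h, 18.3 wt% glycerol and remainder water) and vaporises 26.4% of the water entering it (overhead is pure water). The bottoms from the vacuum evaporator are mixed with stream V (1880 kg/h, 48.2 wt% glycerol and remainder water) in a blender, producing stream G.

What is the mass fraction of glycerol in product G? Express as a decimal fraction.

0.3950

Vapour removed = 0.264×0.817×1290 = 278.24 kg/h; concentrate = 1011.8 kg/h.
glycerol reaching the mixer = 236.07 (from concentrate) + 1880×0.482 = 1142.2 kg/h.
Product flow = 1011.8 + 1880 = 2891.8 kg/h; glycerol fraction = 0.3950.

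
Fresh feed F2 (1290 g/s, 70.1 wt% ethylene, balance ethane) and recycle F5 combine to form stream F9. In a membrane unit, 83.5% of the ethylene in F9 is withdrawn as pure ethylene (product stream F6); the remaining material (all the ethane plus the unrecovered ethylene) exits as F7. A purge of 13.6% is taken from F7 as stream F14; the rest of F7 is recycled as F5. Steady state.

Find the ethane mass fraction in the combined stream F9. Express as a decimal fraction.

ethane enters only via F2 and leaves only via the purge: 1290×0.299 = 0.136×(ethane in F7), and the membrane unit passes all ethane, so ethane in F9 = ethane in F7 = 2836.1 g/s.
ethylene in F9: m_A = 1290×0.701 + (1−0.136)·(1−0.835)·m_A, so m_A = 904.29/0.8574 = 1054.6 g/s.
F9 = 1054.6 + 2836.1 = 3890.7 g/s.
ethane fraction in F9 = 2836.1/3890.7 = 0.729.

0.729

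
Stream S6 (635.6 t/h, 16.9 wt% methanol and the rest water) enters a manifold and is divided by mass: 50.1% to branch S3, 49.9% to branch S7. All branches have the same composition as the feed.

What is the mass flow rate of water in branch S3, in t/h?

264.6 t/h

Branch S3 total = 0.501×635.6 = 318.44 t/h.
water in S3 = 0.831×318.44 = 264.62 t/h.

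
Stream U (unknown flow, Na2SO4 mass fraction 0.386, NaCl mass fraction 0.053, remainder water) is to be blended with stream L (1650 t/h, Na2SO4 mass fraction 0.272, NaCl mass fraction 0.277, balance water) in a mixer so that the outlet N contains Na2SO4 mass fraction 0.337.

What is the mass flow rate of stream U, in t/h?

Let U be the unknown flow. Total out = 1650 + U.
Na2SO4 balance: 448.8 + 0.386·U = 0.337·(1650 + U)
(0.386 − 0.337)·U = 0.337×1650 − 448.8 = 107.25
U = 107.25 / 0.049 = 2188.8 t/h

2189 t/h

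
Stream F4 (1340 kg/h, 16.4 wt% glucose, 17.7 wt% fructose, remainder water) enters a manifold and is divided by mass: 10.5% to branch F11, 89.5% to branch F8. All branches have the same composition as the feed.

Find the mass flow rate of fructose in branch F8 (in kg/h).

Branch F8 total = 0.895×1340 = 1199.3 kg/h.
fructose in F8 = 0.177×1199.3 = 212.28 kg/h.

212.3 kg/h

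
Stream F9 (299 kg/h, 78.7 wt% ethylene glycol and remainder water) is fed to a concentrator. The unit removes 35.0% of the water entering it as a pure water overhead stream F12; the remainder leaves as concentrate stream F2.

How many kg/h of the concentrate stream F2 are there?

276.7 kg/h

water entering = 299×0.213 = 63.687 kg/h; overhead removed = 0.350×63.687 = 22.29 kg/h.
Concentrate = 299 − 22.29 = 276.71 kg/h.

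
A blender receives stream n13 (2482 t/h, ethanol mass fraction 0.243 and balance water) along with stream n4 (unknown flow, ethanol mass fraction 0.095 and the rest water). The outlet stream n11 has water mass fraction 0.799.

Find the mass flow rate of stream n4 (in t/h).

983.4 t/h

Let n4 be the unknown flow. Total out = 2482 + n4.
water balance: 1878.9 + 0.905·n4 = 0.799·(2482 + n4)
(0.905 − 0.799)·n4 = 0.799×2482 − 1878.9 = 104.24
n4 = 104.24 / 0.106 = 983.43 t/h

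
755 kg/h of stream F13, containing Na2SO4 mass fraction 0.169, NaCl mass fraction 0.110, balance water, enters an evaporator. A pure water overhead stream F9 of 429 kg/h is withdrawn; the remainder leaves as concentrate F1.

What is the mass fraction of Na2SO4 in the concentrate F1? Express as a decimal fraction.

Na2SO4 is not removed: 755×0.169 = 127.6 kg/h of Na2SO4 enters F1.
Concentrate = 755 − 429 = 326 kg/h.
Mass fraction = 127.6/326 = 0.391.

0.391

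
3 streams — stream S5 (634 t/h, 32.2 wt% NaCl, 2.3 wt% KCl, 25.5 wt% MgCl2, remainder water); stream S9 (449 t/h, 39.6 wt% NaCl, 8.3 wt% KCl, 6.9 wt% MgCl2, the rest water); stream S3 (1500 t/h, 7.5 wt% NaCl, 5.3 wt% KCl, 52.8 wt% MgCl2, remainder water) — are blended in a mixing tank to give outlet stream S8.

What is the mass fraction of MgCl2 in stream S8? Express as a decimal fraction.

Total flow out = 634 + 449 + 1500 = 2583 t/h.
MgCl2 in = 634×0.255 + 449×0.069 + 1500×0.528 = 984.65 t/h.
MgCl2 mass fraction in S8 = 984.65/2583 = 0.381.

0.381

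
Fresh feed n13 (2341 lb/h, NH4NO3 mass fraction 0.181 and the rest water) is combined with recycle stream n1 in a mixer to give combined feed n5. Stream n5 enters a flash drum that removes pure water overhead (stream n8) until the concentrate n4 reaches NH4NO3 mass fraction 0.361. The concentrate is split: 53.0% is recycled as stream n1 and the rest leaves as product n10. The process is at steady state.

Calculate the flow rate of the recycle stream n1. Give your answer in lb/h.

Overall NH4NO3 balance (none leaves overhead): NH4NO3 in fresh feed = NH4NO3 in product, i.e. 2341×0.181 = (1−0.530)·n4·0.361.
n4 = 423.72/(0.361×0.470) = 2497.3 lb/h.
Recycle n1 = 0.530×2497.3 = 1323.6 lb/h.

1324 lb/h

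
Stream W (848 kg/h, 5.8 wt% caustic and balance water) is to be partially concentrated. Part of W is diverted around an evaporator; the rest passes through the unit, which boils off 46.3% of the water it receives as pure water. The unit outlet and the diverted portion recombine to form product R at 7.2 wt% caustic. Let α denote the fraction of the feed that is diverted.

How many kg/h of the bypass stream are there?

469.9 kg/h

All 848×0.058 = 49.184 kg/h of caustic reaches R, so R = 49.184/0.072 = 683.11 kg/h and vapour = 164.89 kg/h.
The evaporator receives (1−α)·848 of feed at 0.942 water and removes 0.463 of that water:
0.463×0.942×(1−α)×848 = 164.89
(1−α) = 164.89/369.85 = 0.4458;  α = 0.5542.
Bypass flow = 0.5542×848 = 469.94 kg/h.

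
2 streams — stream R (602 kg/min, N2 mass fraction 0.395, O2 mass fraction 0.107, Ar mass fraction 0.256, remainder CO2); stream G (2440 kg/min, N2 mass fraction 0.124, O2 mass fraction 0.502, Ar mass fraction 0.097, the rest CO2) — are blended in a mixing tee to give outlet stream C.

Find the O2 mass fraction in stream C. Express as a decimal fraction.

Total flow out = 602 + 2440 = 3042 kg/min.
O2 in = 602×0.107 + 2440×0.502 = 1289.3 kg/min.
O2 mass fraction in C = 1289.3/3042 = 0.424.

0.424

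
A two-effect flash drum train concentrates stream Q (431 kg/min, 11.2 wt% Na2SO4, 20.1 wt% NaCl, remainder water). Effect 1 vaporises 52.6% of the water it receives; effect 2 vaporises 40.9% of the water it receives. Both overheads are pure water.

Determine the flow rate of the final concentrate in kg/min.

water in feed = 431×0.687 = 296.1 kg/min.
After stage 1: water left = (1−0.526)×296.1 = 140.35; stream total = 275.25 kg/min.
After stage 2: water left = (1−0.409)×140.35 = 82.947; final concentrate = 217.85 kg/min.

217.8 kg/min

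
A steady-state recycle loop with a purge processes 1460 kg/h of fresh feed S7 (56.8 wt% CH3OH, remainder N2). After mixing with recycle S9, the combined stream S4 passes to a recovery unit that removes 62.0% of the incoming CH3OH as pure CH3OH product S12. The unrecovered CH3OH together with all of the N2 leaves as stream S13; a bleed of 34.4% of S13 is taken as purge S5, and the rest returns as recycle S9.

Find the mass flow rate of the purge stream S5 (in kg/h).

775.1 kg/h

N2 enters only via S7 and leaves only via the purge: 1460×0.432 = 0.344×(N2 in S13), and the recovery unit passes all N2, so N2 in S4 = N2 in S13 = 1833.5 kg/h.
CH3OH in S4: m_A = 1460×0.568 + (1−0.344)·(1−0.620)·m_A, so m_A = 829.28/0.7507 = 1104.6 kg/h.
S13 = (1−0.620)×1104.6 + 1833.5 = 2253.3 kg/h.
Purge S5 = 0.344×2253.3 = 775.12 kg/h.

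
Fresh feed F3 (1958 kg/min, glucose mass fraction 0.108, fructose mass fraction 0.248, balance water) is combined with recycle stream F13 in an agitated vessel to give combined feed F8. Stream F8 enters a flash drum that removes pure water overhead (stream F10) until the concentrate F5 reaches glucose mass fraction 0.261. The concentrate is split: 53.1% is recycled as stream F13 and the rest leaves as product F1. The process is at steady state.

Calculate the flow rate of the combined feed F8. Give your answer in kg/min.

Overall glucose balance (none leaves overhead): glucose in fresh feed = glucose in product, i.e. 1958×0.108 = (1−0.531)·F5·0.261.
F5 = 211.46/(0.261×0.469) = 1727.5 kg/min.
Recycle F13 = 0.531×1727.5 = 917.31 kg/min.
Combined feed F8 = 1958 + 917.31 = 2875.3 kg/min.

2875 kg/min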